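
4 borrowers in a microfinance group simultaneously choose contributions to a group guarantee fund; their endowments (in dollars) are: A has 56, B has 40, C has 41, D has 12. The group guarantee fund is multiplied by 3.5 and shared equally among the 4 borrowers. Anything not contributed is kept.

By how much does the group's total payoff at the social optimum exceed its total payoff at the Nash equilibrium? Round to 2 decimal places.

The private return per contributed unit is 3.5/4 = 0.8750 < 1 for every player regardless of endowment, so the Nash equilibrium is zero contribution and the group total is Σ E_j = 56 + 40 + 41 + 12 = 149.
Each contributed unit returns 3.500 to the group, so the social optimum is full contribution by everyone: group total = 3.500 × 149 = 521.50.
Efficiency loss = (3.500 − 1) × 149 = 372.50.

372.50 dollars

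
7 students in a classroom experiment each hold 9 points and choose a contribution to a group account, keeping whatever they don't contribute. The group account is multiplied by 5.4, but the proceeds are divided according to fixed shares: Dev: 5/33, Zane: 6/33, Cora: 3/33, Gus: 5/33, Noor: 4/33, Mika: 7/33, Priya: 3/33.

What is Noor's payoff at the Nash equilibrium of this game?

14.89 points

For player j, contributing a unit is worthwhile iff 5.4 × (j's share) ≥ 1, i.e. iff j's share is at least 0.1852.
The only share above 0.1852 is Mika's 7/33, contributing 9; the remaining 6 contribute 0. Total contributed: 9.
Noor keeps 9 and receives 5.4 × 9 × 4/33 = 5.89 from the group account, for a payoff of 14.89.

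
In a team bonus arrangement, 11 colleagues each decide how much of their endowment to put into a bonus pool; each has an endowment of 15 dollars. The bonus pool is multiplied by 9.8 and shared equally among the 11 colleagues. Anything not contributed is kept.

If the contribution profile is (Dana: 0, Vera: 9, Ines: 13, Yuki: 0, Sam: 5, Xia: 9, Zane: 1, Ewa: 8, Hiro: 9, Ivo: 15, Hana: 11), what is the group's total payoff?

869.00 dollars

Total contributed: 0 + 9 + 13 + 0 + 5 + 9 + 1 + 8 + 9 + 15 + 11 = 80; total kept: 11 × 15 − 80 = 85.
The bonus pool pays out 9.8 × 80 = 784.00 in aggregate.
Group total = 85 + 784.00 = 869.00.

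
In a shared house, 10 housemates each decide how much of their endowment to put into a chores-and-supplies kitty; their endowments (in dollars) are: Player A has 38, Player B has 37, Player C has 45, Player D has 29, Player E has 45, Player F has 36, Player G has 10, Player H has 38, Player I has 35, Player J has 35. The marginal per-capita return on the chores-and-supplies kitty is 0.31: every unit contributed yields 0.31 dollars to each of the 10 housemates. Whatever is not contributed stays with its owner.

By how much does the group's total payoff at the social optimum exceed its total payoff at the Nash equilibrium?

The private return per contributed unit is 0.31 < 1 for everyone, so the Nash equilibrium is zero contribution and the group total is Σ E_j = 38 + 37 + 45 + 29 + 45 + 36 + 10 + 38 + 35 + 35 = 348.
Each contributed unit returns 3.100 to the group, so the social optimum is full contribution by everyone: group total = 3.100 × 348 = 1078.80.
Efficiency loss = (3.100 − 1) × 348 = 730.80.

730.80 dollars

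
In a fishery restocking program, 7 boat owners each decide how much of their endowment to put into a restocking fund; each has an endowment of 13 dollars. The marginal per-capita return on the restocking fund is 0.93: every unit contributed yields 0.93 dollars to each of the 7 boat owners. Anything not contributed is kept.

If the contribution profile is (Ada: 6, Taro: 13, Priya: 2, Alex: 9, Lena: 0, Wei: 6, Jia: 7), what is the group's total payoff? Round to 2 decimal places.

Total contributed: 6 + 13 + 2 + 9 + 0 + 6 + 7 = 43; total kept: 7 × 13 − 43 = 48.
The restocking fund pays out 0.93 × 7 × 43 = 279.93 in aggregate.
Group total = 48 + 279.93 = 327.93.

327.93 dollars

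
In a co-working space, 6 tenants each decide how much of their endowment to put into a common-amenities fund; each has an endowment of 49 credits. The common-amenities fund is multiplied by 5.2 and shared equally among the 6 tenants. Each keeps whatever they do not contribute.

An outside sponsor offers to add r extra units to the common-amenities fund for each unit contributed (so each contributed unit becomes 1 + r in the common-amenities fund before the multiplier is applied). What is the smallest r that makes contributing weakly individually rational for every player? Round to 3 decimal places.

0.154

With matching at rate r, one contributed unit becomes (1 + r) in the common-amenities fund and returns 5.2 × (1 + r) / 6 to the contributor.
Setting this equal to 1: 1 + r = 6/5.2 = 1.1538.
So the minimum matching rate is r = 1.1538 − 1 = 0.154.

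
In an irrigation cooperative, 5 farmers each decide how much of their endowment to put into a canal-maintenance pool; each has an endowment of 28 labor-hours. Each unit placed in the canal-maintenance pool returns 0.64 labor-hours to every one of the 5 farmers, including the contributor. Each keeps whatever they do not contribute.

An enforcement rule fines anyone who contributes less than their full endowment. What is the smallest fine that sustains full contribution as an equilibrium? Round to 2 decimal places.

Given the others contribute fully, the best deviation is to contribute 0 (any partial contribution still incurs the fine and gives up units whose private return 0.64 is below 1).
Deviating from 28 to 0 saves 28 labor-hours but forfeits the deviator's share of the drop in the canal-maintenance pool: 0.64 × 28 = 17.92.
So the deviation gain is 28 − 17.92 = 10.08, and the fine must be at least 10.08 labor-hours to wipe it out.

10.08 labor-hours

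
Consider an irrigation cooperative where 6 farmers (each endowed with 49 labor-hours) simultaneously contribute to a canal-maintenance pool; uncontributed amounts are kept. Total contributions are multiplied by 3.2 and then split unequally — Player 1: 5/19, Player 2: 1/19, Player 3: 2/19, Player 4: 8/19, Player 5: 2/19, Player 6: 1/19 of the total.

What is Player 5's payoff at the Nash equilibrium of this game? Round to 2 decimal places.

Player j's private return per contributed unit is 3.2 × (j's share). Contributing is weakly dominant for j when that share is at least 1/3.2 = 0.3125, and contributing 0 is dominant otherwise.
The only share above 0.3125 is Player 4's 8/19, contributing 49; the remaining 5 contribute 0. Total contributed: 49.
Player 5 keeps 49 and receives 3.2 × 49 × 2/19 = 16.51 from the canal-maintenance pool, for a payoff of 65.51.

65.51 labor-hours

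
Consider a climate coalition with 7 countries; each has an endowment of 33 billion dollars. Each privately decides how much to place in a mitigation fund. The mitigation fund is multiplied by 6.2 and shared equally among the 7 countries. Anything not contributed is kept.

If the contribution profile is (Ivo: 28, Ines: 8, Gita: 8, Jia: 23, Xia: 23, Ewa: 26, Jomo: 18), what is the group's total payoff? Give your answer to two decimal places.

Total contributed: 28 + 8 + 8 + 23 + 23 + 26 + 18 = 134; total kept: 7 × 33 − 134 = 97.
The mitigation fund pays out 6.2 × 134 = 830.80 in aggregate.
Group total = 97 + 830.80 = 927.80.

927.80 billion dollars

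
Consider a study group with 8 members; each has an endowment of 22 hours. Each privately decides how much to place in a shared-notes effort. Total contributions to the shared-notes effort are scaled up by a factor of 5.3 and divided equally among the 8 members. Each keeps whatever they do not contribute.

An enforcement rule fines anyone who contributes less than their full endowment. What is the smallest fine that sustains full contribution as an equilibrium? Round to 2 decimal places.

7.43 hours

Given the others contribute fully, the best deviation is to contribute 0 (any partial contribution still incurs the fine and gives up units whose private return 0.6625 is below 1).
Deviating from 22 to 0 saves 22 hours but forfeits the deviator's share of the drop in the shared-notes effort: 5.3/8 × 22 = 14.57.
So the deviation gain is 22 − 14.57 = 7.43, and the fine must be at least 7.43 hours to wipe it out.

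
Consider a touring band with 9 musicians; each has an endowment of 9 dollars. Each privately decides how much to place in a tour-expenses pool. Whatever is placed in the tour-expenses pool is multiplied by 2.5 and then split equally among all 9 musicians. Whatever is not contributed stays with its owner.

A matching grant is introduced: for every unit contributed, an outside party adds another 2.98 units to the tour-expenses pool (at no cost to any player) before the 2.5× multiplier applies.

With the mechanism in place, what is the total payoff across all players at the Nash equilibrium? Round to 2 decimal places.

805.95 dollars

The effective private return per unit is now 2.5 × 3.98 / 9 = 1.1056 > 1, so every player's dominant strategy flips to full contribution.
At the Nash equilibrium everyone contributes 9. Group total payoff = 2.5 × 3.98 × 81 = 805.95.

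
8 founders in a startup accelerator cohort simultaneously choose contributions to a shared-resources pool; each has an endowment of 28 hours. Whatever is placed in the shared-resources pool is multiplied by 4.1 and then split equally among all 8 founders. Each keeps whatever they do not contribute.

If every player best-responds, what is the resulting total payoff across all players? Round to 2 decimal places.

Each contributed unit returns 4.1/8 = 0.5125 to its contributor — below 1 — so contributing 0 is dominant for every player. At the Nash equilibrium everyone keeps their 28, and the group total is 8 × 28 = 224.

224.00 hours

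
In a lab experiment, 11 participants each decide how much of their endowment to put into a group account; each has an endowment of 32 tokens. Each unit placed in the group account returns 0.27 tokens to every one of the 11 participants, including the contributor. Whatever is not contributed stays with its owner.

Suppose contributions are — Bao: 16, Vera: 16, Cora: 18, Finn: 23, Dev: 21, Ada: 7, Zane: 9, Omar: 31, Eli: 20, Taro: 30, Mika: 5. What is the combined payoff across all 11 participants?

738.12 tokens

Total contributed: 16 + 16 + 18 + 23 + 21 + 7 + 9 + 31 + 20 + 30 + 5 = 196; total kept: 11 × 32 − 196 = 156.
The group account pays out 0.27 × 11 × 196 = 582.12 in aggregate.
Group total = 156 + 582.12 = 738.12.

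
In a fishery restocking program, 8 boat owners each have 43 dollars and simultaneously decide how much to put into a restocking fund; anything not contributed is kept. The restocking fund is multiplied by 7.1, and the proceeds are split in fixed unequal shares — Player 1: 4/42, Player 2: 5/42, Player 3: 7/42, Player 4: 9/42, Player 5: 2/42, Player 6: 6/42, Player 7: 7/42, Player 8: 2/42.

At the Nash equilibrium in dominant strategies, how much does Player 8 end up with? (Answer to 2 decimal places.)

A player with share s gets back 7.1·s per unit contributed, so full contribution is dominant for anyone with s > 1/7.1 = 0.1408 and zero contribution is dominant for anyone below.
The shares above 0.1408 belong to Player 3, Player 4, Player 6 and Player 7, contributing 43 each; the remaining 4 contribute 0. Total contributed: 172.
Player 8 keeps 43 and receives 7.1 × 172 × 2/42 = 58.15 from the restocking fund, for a payoff of 101.15.

101.15 dollars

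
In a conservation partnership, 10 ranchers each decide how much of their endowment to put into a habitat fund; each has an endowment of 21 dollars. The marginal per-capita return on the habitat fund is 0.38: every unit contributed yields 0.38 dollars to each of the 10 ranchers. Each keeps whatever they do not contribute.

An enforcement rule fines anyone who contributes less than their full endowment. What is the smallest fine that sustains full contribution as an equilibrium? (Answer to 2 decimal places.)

13.02 dollars

Given the others contribute fully, the best deviation is to contribute 0 (any partial contribution still incurs the fine and gives up units whose private return 0.38 is below 1).
Deviating from 21 to 0 saves 21 dollars but forfeits the deviator's share of the drop in the habitat fund: 0.38 × 21 = 7.98.
So the deviation gain is 21 − 7.98 = 13.02, and the fine must be at least 13.02 dollars to wipe it out.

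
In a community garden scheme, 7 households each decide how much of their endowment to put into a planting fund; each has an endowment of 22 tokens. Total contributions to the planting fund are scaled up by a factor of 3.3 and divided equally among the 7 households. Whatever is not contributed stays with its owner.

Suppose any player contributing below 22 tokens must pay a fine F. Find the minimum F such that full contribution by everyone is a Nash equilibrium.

Given the others contribute fully, the best deviation is to contribute 0 (any partial contribution still incurs the fine and gives up units whose private return 0.4714 is below 1).
Deviating from 22 to 0 saves 22 tokens but forfeits the deviator's share of the drop in the planting fund: 3.3/7 × 22 = 10.37.
So the deviation gain is 22 − 10.37 = 11.63, and the fine must be at least 11.63 tokens to wipe it out.

11.63 tokens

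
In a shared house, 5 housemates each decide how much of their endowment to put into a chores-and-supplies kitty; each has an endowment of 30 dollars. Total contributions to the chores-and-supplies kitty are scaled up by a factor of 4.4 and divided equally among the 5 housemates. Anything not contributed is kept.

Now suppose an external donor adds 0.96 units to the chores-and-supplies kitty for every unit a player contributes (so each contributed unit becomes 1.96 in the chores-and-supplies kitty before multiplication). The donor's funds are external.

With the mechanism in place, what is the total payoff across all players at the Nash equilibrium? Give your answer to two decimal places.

1293.60 dollars

Under the mechanism each unit contributed yields 4.4 × 1.96 / 5 = 1.7248 back to its contributor per unit of net cost, which exceeds 1, making full contribution the dominant choice for everyone.
At the Nash equilibrium everyone contributes 30. Group total payoff = 4.4 × 1.96 × 150 = 1293.60.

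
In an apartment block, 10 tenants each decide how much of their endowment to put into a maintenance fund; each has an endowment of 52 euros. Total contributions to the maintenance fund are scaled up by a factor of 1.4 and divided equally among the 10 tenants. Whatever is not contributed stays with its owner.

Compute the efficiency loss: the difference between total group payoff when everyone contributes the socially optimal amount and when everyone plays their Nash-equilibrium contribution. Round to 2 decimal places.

208.00 euros

Each contributed unit returns 1.4/10 = 0.1400 to its contributor — below 1 — so contributing 0 is dominant for every player. At the Nash equilibrium everyone keeps their 52, and the group total is 10 × 52 = 520.
Each contributed unit returns 1.400 to the group as a whole (0.1400 to each of 10 players), which exceeds 1, so the social optimum is full contribution: group total = 1.400 × 520 = 728.00.
Efficiency loss = 728.00 − 520 = 208.00.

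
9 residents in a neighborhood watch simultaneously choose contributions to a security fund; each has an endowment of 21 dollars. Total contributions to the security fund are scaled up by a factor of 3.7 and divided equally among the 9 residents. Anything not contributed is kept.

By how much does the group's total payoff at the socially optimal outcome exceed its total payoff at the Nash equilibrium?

510.30 dollars

Each contributed unit returns 3.7/9 = 0.4111 to its contributor — below 1 — so contributing 0 is dominant for every player. At the Nash equilibrium everyone keeps their 21, and the group total is 9 × 21 = 189.
Each contributed unit returns 3.700 to the group as a whole (0.4111 to each of 9 players), which exceeds 1, so the social optimum is full contribution: group total = 3.700 × 189 = 699.30.
Efficiency loss = 699.30 − 189 = 510.30.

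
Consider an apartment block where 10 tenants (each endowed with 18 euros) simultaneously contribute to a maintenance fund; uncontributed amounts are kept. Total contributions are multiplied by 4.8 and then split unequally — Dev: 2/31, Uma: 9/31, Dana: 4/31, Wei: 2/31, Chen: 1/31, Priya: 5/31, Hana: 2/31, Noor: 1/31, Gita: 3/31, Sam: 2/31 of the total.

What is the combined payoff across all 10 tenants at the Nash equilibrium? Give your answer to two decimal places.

248.40 euros

A player with share s gets back 4.8·s per unit contributed, so full contribution is dominant for anyone with s > 1/4.8 = 0.2083 and zero contribution is dominant for anyone below.
Uma alone (share 9/31) is above the threshold, contributing 18; the remaining 9 contribute 0. Total contributed: 18.
The maintenance fund pays out 4.8 × 18 = 86.40 in total (split across the unequal shares, but the aggregate is all that matters for the group sum).
The 9 free-riders keep 18 each, adding 162. Group total = 162 + 86.40 = 248.40.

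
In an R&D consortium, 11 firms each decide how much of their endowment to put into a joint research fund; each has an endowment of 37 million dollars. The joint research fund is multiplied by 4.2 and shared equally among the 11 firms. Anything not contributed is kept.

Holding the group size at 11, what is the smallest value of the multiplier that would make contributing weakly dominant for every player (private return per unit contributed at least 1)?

11

A contributed unit returns (multiplier)/11 to its contributor.
This reaches 1 exactly when the multiplier is 11.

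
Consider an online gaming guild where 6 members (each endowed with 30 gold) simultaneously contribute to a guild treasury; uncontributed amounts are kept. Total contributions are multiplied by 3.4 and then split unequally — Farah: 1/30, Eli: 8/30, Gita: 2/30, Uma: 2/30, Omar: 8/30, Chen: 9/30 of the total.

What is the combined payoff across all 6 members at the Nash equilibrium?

252.00 gold

Each unit j contributes comes back to j as 3.4 × (j's share), so j prefers to contribute only if that share exceeds 1/3.4 = 0.2941; otherwise keeping the unit dominates.
Only Chen (9/30) clears that bar, contributing 30; the remaining 5 contribute 0. Total contributed: 30.
The guild treasury pays out 3.4 × 30 = 102.00 in total (split across the unequal shares, but the aggregate is all that matters for the group sum).
The 5 free-riders keep 30 each, adding 150. Group total = 150 + 102.00 = 252.00.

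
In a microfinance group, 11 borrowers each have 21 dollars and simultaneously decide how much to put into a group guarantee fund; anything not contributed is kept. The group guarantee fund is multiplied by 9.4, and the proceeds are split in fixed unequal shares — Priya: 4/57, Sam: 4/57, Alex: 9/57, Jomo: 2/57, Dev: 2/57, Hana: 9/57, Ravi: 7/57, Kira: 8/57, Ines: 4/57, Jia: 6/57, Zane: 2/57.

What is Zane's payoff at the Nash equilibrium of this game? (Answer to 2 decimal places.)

For player j, contributing a unit is worthwhile iff 9.4 × (j's share) ≥ 1, i.e. iff j's share is at least 0.1064.
Alex, Hana, Ravi and Kira clear that bar, contributing 21 each; the remaining 7 contribute 0. Total contributed: 84.
Zane keeps 21 and receives 9.4 × 84 × 2/57 = 27.71 from the group guarantee fund, for a payoff of 48.71.

48.71 dollars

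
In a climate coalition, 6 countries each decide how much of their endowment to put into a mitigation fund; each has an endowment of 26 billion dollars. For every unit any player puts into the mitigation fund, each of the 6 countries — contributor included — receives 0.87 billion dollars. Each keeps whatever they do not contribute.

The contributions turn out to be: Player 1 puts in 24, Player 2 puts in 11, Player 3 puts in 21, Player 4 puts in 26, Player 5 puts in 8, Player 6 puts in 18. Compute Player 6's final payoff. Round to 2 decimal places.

Total contributed: 24 + 11 + 21 + 26 + 8 + 18 = 108.
Each receives 0.87 × 108 = 93.96 from the mitigation fund.
Player 6 keeps 26 − 18 = 8, so Player 6's payoff is 8 + 93.96 = 101.96.

101.96 billion dollars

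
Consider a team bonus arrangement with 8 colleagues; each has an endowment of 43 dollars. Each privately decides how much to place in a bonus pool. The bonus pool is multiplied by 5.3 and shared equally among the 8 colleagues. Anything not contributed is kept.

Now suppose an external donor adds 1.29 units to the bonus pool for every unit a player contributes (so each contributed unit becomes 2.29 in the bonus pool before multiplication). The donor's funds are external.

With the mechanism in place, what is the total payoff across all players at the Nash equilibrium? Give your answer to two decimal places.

4175.13 dollars

With the mechanism, a contributed unit returns 5.3 × 2.29 / 8 = 1.5171 per unit of net cost to the contributor — now above 1 — so contributing fully is weakly dominant for every player.
At the Nash equilibrium everyone contributes 43. Group total payoff = 5.3 × 2.29 × 344 = 4175.13.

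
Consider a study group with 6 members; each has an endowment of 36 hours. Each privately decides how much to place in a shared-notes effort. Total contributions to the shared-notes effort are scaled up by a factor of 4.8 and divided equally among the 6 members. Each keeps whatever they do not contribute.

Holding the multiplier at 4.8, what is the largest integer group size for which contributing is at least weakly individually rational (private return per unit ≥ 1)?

4

Private return per unit is 4.8/(group size), which is ≥ 1 whenever the group size is ≤ 4.8.
The largest such integer is 4.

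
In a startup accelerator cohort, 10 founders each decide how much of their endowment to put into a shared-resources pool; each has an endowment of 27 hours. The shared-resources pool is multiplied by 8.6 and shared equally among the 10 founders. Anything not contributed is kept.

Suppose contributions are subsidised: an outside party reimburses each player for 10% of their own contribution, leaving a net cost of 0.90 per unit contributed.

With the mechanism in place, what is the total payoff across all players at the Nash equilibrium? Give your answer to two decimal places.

270.00 hours

Even with the mechanism, each unit contributed returns only (8.6/10) / 0.90 = 0.9556 per unit of net cost, so contributing nothing is still dominant.
Everyone keeps their endowment and the group total is 10 × 27 = 270.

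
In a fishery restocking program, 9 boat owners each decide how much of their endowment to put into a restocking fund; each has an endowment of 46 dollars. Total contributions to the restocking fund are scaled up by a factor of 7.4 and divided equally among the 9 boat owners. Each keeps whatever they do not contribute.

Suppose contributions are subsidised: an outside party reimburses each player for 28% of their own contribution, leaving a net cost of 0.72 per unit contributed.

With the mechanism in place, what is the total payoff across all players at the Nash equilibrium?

With the mechanism, a contributed unit returns (7.4/9) / 0.72 = 1.1420 per unit of net cost to the contributor — now above 1 — so contributing fully is weakly dominant for every player.
At the Nash equilibrium everyone contributes 46. Group total payoff = 9 × (46 × 0.28 + 7.4 × 46) = 3179.52.

3179.52 dollars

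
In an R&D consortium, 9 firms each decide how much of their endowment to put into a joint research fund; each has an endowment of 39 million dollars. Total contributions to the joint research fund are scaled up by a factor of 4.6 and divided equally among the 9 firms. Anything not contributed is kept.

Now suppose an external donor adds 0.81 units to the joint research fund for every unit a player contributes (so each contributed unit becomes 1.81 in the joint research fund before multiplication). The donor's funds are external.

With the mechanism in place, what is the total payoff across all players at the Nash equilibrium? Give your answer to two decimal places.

Even with the mechanism, each unit contributed returns only 4.6 × 1.81 / 9 = 0.9251 per unit of net cost, so contributing nothing is still dominant.
Everyone keeps their endowment and the group total is 9 × 39 = 351.

351.00 million dollars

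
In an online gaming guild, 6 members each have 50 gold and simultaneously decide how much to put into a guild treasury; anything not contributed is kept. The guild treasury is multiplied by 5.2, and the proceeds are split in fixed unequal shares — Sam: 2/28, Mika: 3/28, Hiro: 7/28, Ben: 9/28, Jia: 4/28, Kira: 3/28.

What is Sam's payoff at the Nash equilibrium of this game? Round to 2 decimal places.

Player j's private return per contributed unit is 5.2 × (j's share). Contributing is weakly dominant for j when that share is at least 1/5.2 = 0.1923, and contributing 0 is dominant otherwise.
The shares above 0.1923 belong to Hiro and Ben, contributing 50 each; the remaining 4 contribute 0. Total contributed: 100.
Sam keeps 50 and receives 5.2 × 100 × 2/28 = 37.14 from the guild treasury, for a payoff of 87.14.

87.14 gold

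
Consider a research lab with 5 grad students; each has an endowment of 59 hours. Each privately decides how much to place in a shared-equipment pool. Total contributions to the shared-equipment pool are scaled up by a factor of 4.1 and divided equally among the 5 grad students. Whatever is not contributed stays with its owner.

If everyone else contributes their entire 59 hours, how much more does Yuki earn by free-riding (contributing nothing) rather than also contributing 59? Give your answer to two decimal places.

Switching from a contribution of 59 to 0 lets Yuki keep an extra 59 hours, but lowers the shared-equipment pool by 59, which costs Yuki their own share of that drop: 4.1/5 × 59 = 48.38.
Net gain = 59 − 48.38 = 10.62. The private return per contributed unit (0.8200) is below 1, so free-riding is indeed the best response regardless of what the others do.

10.62 hours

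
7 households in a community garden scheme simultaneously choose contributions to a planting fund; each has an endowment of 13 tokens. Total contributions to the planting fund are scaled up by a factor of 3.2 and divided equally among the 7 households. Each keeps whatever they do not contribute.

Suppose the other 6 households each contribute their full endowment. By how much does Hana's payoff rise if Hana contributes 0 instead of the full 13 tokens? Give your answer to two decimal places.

Switching from a contribution of 13 to 0 lets Hana keep an extra 13 tokens, but lowers the planting fund by 13, which costs Hana their own share of that drop: 3.2/7 × 13 = 5.94.
Net gain = 13 − 5.94 = 7.06. The private return per contributed unit (0.4571) is below 1, so free-riding is indeed the best response regardless of what the others do.

7.06 tokens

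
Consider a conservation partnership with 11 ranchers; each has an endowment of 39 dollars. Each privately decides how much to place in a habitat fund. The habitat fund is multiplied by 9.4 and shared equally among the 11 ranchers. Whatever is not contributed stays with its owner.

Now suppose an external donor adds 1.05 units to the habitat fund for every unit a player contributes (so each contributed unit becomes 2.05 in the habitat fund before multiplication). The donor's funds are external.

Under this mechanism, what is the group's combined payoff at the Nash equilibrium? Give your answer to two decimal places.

8266.83 dollars

Under the mechanism each unit contributed yields 9.4 × 2.05 / 11 = 1.7518 back to its contributor per unit of net cost, which exceeds 1, making full contribution the dominant choice for everyone.
So the Nash equilibrium is full contribution by all 11; the group earns 9.4 × 2.05 × 429 = 8266.83.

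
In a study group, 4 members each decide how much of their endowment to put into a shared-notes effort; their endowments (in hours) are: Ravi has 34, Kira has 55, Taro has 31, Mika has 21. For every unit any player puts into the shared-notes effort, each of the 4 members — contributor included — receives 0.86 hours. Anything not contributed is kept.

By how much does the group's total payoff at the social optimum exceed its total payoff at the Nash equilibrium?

344.04 hours

The private return per contributed unit is 0.86 < 1 for everyone, so the Nash equilibrium is zero contribution and the group total is Σ E_j = 34 + 55 + 31 + 21 = 141.
Each contributed unit returns 3.440 to the group, so the social optimum is full contribution by everyone: group total = 3.440 × 141 = 485.04.
Efficiency loss = (3.440 − 1) × 141 = 344.04.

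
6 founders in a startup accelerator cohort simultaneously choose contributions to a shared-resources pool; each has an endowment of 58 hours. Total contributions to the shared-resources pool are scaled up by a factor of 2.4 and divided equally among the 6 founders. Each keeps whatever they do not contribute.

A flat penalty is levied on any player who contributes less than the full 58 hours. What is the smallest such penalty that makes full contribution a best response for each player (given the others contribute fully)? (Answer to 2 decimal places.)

Given the others contribute fully, the best deviation is to contribute 0 (any partial contribution still incurs the fine and gives up units whose private return 0.4000 is below 1).
Deviating from 58 to 0 saves 58 hours but forfeits the deviator's share of the drop in the shared-resources pool: 2.4/6 × 58 = 23.20.
So the deviation gain is 58 − 23.20 = 34.80, and the fine must be at least 34.80 hours to wipe it out.

34.80 hours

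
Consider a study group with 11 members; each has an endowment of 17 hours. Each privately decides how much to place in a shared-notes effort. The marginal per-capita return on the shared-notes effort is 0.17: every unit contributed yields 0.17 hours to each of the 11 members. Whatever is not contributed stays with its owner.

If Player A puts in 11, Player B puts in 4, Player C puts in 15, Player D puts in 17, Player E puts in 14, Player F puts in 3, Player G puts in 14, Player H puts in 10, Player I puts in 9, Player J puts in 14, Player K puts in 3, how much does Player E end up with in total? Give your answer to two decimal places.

22.38 hours

Total contributed: 11 + 4 + 15 + 17 + 14 + 3 + 14 + 10 + 9 + 14 + 3 = 114.
Each receives 0.17 × 114 = 19.38 from the shared-notes effort.
Player E keeps 17 − 14 = 3, so Player E's payoff is 3 + 19.38 = 22.38.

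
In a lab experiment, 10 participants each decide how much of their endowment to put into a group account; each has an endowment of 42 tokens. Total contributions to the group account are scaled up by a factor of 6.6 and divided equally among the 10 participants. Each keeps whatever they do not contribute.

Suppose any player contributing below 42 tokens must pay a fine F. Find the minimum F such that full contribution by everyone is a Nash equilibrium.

Given the others contribute fully, the best deviation is to contribute 0 (any partial contribution still incurs the fine and gives up units whose private return 0.6600 is below 1).
Deviating from 42 to 0 saves 42 tokens but forfeits the deviator's share of the drop in the group account: 6.6/10 × 42 = 27.72.
So the deviation gain is 42 − 27.72 = 14.28, and the fine must be at least 14.28 tokens to wipe it out.

14.28 tokens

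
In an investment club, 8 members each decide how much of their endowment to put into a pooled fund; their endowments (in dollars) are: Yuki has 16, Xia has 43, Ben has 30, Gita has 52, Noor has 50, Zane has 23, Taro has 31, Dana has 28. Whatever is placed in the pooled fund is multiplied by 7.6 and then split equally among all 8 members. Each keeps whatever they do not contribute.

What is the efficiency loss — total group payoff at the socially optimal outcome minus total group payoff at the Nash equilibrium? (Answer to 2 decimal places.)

The private return per contributed unit is 7.6/8 = 0.9500 < 1 for every player regardless of endowment, so the Nash equilibrium is zero contribution and the group total is Σ E_j = 16 + 43 + 30 + 52 + 50 + 23 + 31 + 28 = 273.
Each contributed unit returns 7.600 to the group, so the social optimum is full contribution by everyone: group total = 7.600 × 273 = 2074.80.
Efficiency loss = (7.600 − 1) × 273 = 1801.80.

1801.80 dollars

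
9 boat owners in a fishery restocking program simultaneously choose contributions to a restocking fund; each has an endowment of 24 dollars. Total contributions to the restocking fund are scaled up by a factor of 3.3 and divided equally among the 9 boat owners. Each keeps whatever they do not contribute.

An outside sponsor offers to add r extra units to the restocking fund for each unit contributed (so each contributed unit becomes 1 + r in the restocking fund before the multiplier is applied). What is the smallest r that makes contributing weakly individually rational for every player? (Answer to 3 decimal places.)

With matching at rate r, one contributed unit becomes (1 + r) in the restocking fund and returns 3.3 × (1 + r) / 9 to the contributor.
Setting this equal to 1: 1 + r = 9/3.3 = 2.7273.
So the minimum matching rate is r = 2.7273 − 1 = 1.727.

1.727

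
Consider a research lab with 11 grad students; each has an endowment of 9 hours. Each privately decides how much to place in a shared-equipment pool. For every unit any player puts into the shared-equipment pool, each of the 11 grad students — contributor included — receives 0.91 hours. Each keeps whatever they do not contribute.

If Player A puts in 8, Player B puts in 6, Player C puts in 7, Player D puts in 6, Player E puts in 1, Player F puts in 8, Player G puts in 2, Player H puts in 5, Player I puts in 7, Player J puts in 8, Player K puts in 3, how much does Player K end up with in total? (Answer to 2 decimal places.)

Total contributed: 8 + 6 + 7 + 6 + 1 + 8 + 2 + 5 + 7 + 8 + 3 = 61.
Each receives 0.91 × 61 = 55.51 from the shared-equipment pool.
Player K keeps 9 − 3 = 6, so Player K's payoff is 6 + 55.51 = 61.51.

61.51 hours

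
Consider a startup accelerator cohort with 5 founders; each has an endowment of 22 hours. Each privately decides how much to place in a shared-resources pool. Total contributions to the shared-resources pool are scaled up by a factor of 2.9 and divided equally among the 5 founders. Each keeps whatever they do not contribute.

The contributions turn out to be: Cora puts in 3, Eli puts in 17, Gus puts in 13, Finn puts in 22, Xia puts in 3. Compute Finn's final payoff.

Total contributed: 3 + 17 + 13 + 22 + 3 = 58.
Each receives 2.9 × 58 / 5 = 33.64 from the shared-resources pool.
Finn keeps 22 − 22 = 0, so Finn's payoff is 0 + 33.64 = 33.64.

33.64 hours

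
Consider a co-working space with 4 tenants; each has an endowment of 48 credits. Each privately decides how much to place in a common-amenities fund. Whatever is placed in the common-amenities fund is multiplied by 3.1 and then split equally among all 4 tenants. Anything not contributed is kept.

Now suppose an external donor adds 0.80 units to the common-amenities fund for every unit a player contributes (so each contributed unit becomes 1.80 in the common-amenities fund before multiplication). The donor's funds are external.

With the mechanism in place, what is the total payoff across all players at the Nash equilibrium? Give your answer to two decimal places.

1071.36 credits

Under the mechanism each unit contributed yields 3.1 × 1.80 / 4 = 1.3950 back to its contributor per unit of net cost, which exceeds 1, making full contribution the dominant choice for everyone.
At the Nash equilibrium everyone contributes 48. Group total payoff = 3.1 × 1.80 × 192 = 1071.36.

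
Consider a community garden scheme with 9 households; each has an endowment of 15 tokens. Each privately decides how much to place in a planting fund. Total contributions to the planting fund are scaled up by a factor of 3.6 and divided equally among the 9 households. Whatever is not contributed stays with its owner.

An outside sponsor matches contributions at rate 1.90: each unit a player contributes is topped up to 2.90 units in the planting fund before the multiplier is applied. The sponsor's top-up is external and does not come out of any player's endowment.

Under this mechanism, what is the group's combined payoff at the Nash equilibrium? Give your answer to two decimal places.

1409.40 tokens

With the mechanism, a contributed unit returns 3.6 × 2.90 / 9 = 1.1600 per unit of net cost to the contributor — now above 1 — so contributing fully is weakly dominant for every player.
So the Nash equilibrium is full contribution by all 9; the group earns 3.6 × 2.90 × 135 = 1409.40.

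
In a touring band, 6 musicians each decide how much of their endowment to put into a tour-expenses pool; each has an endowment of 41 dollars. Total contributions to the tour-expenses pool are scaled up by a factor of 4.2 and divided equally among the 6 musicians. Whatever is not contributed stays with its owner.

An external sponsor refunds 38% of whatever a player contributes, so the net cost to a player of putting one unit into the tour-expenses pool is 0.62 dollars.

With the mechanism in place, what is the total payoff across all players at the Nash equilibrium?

1126.68 dollars

With the mechanism, a contributed unit returns (4.2/6) / 0.62 = 1.1290 per unit of net cost to the contributor — now above 1 — so contributing fully is weakly dominant for every player.
At the Nash equilibrium everyone contributes 41. Group total payoff = 6 × (41 × 0.38 + 4.2 × 41) = 1126.68.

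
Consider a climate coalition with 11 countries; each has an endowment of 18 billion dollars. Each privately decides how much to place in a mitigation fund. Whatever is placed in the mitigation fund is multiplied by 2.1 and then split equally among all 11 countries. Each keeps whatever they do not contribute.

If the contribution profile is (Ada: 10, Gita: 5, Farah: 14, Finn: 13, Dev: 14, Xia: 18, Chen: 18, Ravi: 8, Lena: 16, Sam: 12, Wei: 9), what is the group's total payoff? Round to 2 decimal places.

Total contributed: 10 + 5 + 14 + 13 + 14 + 18 + 18 + 8 + 16 + 12 + 9 = 137; total kept: 11 × 18 − 137 = 61.
The mitigation fund pays out 2.1 × 137 = 287.70 in aggregate.
Group total = 61 + 287.70 = 348.70.

348.70 billion dollars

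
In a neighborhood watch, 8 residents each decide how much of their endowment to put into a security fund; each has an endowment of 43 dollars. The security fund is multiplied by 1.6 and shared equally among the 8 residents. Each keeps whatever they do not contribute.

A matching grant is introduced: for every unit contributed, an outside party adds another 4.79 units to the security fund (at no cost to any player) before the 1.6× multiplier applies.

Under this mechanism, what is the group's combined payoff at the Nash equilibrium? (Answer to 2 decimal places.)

The effective private return per unit is now 1.6 × 5.79 / 8 = 1.1580 > 1, so every player's dominant strategy flips to full contribution.
At the Nash equilibrium everyone contributes 43. Group total payoff = 1.6 × 5.79 × 344 = 3186.82.

3186.82 dollars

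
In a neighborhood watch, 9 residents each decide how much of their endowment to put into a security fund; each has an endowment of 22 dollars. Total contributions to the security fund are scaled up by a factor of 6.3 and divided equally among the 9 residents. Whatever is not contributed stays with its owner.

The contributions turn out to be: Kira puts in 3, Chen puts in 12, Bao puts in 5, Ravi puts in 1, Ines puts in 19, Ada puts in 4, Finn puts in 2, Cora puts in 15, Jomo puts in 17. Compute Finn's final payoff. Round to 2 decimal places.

Total contributed: 3 + 12 + 5 + 1 + 19 + 4 + 2 + 15 + 17 = 78.
Each receives 6.3 × 78 / 9 = 54.60 from the security fund.
Finn keeps 22 − 2 = 20, so Finn's payoff is 20 + 54.60 = 74.60.

74.60 dollars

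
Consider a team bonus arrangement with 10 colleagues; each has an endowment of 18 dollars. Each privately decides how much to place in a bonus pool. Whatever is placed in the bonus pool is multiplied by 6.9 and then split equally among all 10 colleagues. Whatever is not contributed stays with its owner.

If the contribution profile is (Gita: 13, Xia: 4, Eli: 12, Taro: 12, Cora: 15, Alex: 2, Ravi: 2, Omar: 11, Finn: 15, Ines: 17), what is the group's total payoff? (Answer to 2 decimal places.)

Total contributed: 13 + 4 + 12 + 12 + 15 + 2 + 2 + 11 + 15 + 17 = 103; total kept: 10 × 18 − 103 = 77.
The bonus pool pays out 6.9 × 103 = 710.70 in aggregate.
Group total = 77 + 710.70 = 787.70.

787.70 dollars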